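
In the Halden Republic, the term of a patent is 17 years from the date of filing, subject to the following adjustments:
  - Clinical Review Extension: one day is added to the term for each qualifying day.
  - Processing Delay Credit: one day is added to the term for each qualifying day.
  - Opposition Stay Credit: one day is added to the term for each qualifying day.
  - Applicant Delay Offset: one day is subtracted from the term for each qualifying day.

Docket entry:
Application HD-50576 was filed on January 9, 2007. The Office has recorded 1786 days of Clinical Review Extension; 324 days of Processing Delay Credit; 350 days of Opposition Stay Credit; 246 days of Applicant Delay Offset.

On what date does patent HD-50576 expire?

Base term: filing date + 17 years → 9 January 2024.
Clinical Review Extension: +1786 days → 29 November 2028.
Processing Delay Credit: +324 days → 19 October 2029.
Opposition Stay Credit: +350 days → 4 October 2030.
Applicant Delay Offset: −246 days → 31 January 2030.

January 31, 2030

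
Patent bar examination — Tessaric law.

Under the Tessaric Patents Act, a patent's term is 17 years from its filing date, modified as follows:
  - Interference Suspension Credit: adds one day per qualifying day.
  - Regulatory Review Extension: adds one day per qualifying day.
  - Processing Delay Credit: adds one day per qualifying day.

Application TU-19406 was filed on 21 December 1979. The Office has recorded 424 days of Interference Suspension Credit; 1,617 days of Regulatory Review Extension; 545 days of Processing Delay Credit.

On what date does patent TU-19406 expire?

Base term: filing date + 17 years → 21 December 1996.
Interference Suspension Credit: +424 days → 18 February 1998.
Regulatory Review Extension: +1617 days → 24 July 2002.
Processing Delay Credit: +545 days → 20 January 2004.

January 20, 2004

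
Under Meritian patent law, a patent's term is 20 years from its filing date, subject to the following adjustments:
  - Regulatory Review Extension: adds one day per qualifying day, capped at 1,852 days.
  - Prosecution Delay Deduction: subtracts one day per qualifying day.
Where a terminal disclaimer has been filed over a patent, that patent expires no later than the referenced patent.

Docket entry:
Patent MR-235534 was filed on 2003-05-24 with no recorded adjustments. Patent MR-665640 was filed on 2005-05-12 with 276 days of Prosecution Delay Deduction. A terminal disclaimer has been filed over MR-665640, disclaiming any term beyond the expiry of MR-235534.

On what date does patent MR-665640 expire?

2023-05-24

Natural term of MR-665640:
  Base: filing + 20 years → 12 May 2025.
  Prosecution Delay Deduction: −276 days → 9 August 2024.
Expiry of referenced patent MR-235534:
  Base: filing + 20 years → 24 May 2023.
Terminal disclaimer: MR-665640 expires on the earlier of 9 August 2024 and 24 May 2023.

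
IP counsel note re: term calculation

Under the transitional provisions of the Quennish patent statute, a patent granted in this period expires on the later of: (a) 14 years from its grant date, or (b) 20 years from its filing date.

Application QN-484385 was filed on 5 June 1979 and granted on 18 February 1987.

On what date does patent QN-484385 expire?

2001-02-18

(a) grant + 14 years → 18 February 2001.
(b) filing + 20 years → 5 June 1999.
Later of the two: 18 February 2001.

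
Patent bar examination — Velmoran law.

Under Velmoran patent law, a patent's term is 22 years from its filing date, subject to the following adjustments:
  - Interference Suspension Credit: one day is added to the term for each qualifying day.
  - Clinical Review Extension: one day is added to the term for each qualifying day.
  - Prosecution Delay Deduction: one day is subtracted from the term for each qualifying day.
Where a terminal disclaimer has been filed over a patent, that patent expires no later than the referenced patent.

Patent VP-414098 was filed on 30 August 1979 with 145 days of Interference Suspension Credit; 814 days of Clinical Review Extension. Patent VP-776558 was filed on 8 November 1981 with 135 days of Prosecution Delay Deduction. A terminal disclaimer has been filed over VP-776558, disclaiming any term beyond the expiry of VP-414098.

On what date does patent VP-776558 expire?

2003-06-26

Natural term of VP-776558:
  Base: filing + 22 years → 8 November 2003.
  Prosecution Delay Deduction: −135 days → 26 June 2003.
Expiry of referenced patent VP-414098:
  Base: filing + 22 years → 30 August 2001.
  Interference Suspension Credit: +145 days → 22 January 2002.
  Clinical Review Extension: +814 days → 15 April 2004.
Terminal disclaimer: VP-776558 expires on the earlier of 26 June 2003 and 15 April 2004.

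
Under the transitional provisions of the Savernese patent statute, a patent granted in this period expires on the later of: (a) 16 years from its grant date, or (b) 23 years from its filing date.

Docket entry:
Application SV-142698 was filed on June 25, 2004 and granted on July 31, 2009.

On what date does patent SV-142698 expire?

(a) grant + 16 years → 31 July 2025.
(b) filing + 23 years → 25 June 2027.
Later of the two: 25 June 2027.

2027-06-25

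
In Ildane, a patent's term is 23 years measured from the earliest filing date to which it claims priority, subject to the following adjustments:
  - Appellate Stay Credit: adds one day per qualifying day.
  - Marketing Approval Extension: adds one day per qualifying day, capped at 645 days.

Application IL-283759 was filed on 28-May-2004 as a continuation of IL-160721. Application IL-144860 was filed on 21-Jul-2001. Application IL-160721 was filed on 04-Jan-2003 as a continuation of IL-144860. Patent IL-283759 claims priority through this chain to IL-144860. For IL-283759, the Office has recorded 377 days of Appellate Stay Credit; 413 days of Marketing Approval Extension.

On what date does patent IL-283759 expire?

September 19, 2026

Earliest priority filing: 21 July 2001.
Base term: 21 July 2001 + 23 years → 21 July 2024.
Appellate Stay Credit: +377 days → 2 August 2025.
Marketing Approval Extension: 413 days (within the 645-day cap) → +413 days → 19 September 2026.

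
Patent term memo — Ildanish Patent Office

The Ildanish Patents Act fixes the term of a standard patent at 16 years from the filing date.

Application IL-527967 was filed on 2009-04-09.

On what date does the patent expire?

2025-04-09

Filing date + 16 years → 9 April 2025.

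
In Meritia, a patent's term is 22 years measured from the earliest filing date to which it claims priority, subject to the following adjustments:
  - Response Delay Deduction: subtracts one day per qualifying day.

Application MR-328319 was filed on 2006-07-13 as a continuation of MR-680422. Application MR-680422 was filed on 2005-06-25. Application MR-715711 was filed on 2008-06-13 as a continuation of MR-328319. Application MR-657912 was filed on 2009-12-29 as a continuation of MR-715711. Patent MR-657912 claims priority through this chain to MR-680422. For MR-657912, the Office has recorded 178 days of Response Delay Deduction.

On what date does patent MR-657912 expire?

2026-12-29

Earliest priority filing: 25 June 2005.
Base term: 25 June 2005 + 22 years → 25 June 2027.
Response Delay Deduction: −178 days → 29 December 2026.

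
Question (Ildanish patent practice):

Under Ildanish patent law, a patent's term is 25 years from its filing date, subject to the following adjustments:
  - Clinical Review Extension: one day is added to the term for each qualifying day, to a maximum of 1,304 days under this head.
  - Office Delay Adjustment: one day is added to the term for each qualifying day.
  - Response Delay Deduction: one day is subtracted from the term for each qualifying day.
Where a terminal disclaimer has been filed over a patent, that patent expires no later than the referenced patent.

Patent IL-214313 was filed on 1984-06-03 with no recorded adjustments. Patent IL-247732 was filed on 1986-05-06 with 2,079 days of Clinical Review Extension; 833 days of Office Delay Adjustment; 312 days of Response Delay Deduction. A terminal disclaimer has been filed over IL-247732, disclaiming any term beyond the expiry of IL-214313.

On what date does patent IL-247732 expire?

Natural term of IL-247732:
  Base: filing + 25 years → 6 May 2011.
  Clinical Review Extension: 2079 days claimed exceeds the 1304-day cap, so +1304 days → 30 November 2014.
  Office Delay Adjustment: +833 days → 12 March 2017.
  Response Delay Deduction: −312 days → 4 May 2016.
Expiry of referenced patent IL-214313:
  Base: filing + 25 years → 3 June 2009.
Terminal disclaimer: IL-247732 expires on the earlier of 4 May 2016 and 3 June 2009.

2009-06-03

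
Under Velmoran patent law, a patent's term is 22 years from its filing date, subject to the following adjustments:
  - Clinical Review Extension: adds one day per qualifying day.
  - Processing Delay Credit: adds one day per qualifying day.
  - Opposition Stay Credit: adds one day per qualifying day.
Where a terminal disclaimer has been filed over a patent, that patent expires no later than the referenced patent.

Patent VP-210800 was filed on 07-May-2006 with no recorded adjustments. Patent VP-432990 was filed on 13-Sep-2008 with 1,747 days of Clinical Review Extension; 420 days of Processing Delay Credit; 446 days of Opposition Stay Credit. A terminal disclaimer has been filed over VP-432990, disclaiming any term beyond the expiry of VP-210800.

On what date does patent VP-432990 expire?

Natural term of VP-432990:
  Base: filing + 22 years → 13 September 2030.
  Clinical Review Extension: +1747 days → 26 June 2035.
  Processing Delay Credit: +420 days → 19 August 2036.
  Opposition Stay Credit: +446 days → 8 November 2037.
Expiry of referenced patent VP-210800:
  Base: filing + 22 years → 7 May 2028.
Terminal disclaimer: VP-432990 expires on the earlier of 8 November 2037 and 7 May 2028.

May 7, 2028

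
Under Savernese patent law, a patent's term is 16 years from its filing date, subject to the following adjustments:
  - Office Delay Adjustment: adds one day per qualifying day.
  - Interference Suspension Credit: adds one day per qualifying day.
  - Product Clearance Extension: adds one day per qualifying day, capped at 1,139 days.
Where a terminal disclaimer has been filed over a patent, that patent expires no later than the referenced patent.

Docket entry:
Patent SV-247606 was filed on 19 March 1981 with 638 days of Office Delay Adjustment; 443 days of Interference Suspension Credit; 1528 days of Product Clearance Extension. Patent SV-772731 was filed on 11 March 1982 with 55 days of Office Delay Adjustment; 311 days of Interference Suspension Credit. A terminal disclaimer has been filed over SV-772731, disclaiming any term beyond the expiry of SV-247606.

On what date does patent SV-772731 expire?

Natural term of SV-772731:
  Base: filing + 16 years → 11 March 1998.
  Office Delay Adjustment: +55 days → 5 May 1998.
  Interference Suspension Credit: +311 days → 12 March 1999.
Expiry of referenced patent SV-247606:
  Base: filing + 16 years → 19 March 1997.
  Office Delay Adjustment: +638 days → 17 December 1998.
  Interference Suspension Credit: +443 days → 4 March 2000.
  Product Clearance Extension: 1528 days claimed exceeds the 1139-day cap, so +1139 days → 17 April 2003.
Terminal disclaimer: SV-772731 expires on the earlier of 12 March 1999 and 17 April 2003.

March 12, 1999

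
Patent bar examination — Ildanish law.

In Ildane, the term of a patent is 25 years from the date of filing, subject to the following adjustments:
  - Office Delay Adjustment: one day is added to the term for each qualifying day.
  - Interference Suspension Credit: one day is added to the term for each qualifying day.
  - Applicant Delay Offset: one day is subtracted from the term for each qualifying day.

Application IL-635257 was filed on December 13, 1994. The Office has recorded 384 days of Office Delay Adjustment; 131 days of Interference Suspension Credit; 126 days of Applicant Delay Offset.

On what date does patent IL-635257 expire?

January 5, 2021

Base term: filing date + 25 years → 13 December 2019.
Office Delay Adjustment: +384 days → 31 December 2020.
Interference Suspension Credit: +131 days → 11 May 2021.
Applicant Delay Offset: −126 days → 5 January 2021.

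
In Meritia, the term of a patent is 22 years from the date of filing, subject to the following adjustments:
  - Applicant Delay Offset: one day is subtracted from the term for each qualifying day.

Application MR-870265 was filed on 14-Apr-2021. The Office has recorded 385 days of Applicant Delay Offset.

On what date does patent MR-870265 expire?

Base term: filing date + 22 years → 14 April 2043.
Applicant Delay Offset: −385 days → 25 March 2042.

March 25, 2042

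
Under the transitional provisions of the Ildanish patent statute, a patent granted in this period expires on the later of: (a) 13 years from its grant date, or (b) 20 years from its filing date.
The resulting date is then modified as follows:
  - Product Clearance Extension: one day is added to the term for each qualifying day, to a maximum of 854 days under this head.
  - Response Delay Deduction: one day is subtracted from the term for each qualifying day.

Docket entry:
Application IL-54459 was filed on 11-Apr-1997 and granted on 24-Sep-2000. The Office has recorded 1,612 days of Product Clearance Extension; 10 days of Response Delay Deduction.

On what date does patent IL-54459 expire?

(a) grant + 13 years → 24 September 2013.
(b) filing + 20 years → 11 April 2017.
Later of the two: 11 April 2017.
Product Clearance Extension: 1612 days claimed exceeds the 854-day cap, so +854 days → 13 August 2019.
Response Delay Deduction: −10 days → 3 August 2019.

August 3, 2019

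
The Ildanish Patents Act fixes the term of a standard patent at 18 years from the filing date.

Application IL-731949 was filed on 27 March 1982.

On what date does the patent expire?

Filing date + 18 years → 27 March 2000.

March 27, 2000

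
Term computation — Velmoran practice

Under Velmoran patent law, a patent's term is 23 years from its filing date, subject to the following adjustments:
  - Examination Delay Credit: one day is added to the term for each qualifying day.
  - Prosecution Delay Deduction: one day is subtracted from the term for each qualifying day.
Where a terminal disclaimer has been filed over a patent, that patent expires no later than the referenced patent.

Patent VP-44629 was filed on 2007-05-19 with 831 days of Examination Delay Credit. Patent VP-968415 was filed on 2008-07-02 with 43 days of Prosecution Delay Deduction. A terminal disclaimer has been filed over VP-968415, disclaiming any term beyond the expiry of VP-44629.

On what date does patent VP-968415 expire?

Natural term of VP-968415:
  Base: filing + 23 years → 2 July 2031.
  Prosecution Delay Deduction: −43 days → 20 May 2031.
Expiry of referenced patent VP-44629:
  Base: filing + 23 years → 19 May 2030.
  Examination Delay Credit: +831 days → 27 August 2032.
Terminal disclaimer: VP-968415 expires on the earlier of 20 May 2031 and 27 August 2032.

May 20, 2031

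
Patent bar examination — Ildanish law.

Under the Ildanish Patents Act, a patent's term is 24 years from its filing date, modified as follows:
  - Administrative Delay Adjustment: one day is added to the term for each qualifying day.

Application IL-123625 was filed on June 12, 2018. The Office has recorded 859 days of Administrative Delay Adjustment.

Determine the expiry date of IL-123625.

October 18, 2044

Base term: filing date + 24 years → 12 June 2042.
Administrative Delay Adjustment: +859 days → 18 October 2044.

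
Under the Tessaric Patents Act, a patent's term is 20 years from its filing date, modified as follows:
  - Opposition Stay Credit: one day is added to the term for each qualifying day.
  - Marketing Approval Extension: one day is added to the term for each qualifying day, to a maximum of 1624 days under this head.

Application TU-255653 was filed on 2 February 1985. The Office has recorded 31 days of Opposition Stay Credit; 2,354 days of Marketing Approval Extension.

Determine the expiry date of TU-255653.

Base term: filing date + 20 years → 2 February 2005.
Opposition Stay Credit: +31 days → 5 March 2005.
Marketing Approval Extension: 2354 days claimed exceeds the 1624-day cap, so +1624 days → 15 August 2009.

2009-08-15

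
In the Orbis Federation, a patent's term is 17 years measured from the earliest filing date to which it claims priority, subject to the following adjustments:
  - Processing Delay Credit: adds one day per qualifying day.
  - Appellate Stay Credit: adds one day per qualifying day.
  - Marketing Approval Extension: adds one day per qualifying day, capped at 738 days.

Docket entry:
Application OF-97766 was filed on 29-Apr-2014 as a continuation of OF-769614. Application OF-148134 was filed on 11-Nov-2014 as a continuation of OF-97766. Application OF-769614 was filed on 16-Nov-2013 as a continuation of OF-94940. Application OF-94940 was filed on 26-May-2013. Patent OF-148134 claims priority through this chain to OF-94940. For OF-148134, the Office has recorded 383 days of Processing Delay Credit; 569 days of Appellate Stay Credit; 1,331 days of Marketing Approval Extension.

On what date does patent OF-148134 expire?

January 10, 2035

Earliest priority filing: 26 May 2013.
Base term: 26 May 2013 + 17 years → 26 May 2030.
Processing Delay Credit: +383 days → 13 June 2031.
Appellate Stay Credit: +569 days → 2 January 2033.
Marketing Approval Extension: 1331 days claimed exceeds the 738-day cap, so +738 days → 10 January 2035.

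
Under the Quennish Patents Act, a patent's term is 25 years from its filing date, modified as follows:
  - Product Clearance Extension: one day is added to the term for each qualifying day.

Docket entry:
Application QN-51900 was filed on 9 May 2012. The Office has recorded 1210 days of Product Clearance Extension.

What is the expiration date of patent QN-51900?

August 31, 2040

Base term: filing date + 25 years → 9 May 2037.
Product Clearance Extension: +1210 days → 31 August 2040.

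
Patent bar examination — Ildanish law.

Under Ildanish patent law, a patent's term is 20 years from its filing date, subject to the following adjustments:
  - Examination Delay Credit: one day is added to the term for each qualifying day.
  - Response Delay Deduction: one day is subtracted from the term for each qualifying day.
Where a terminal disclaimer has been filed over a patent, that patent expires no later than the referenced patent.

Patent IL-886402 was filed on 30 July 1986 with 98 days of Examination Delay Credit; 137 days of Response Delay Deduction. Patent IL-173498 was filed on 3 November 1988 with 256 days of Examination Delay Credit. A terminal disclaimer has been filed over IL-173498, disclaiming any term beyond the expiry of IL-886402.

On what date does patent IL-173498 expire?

June 21, 2006

Natural term of IL-173498:
  Base: filing + 20 years → 3 November 2008.
  Examination Delay Credit: +256 days → 17 July 2009.
Expiry of referenced patent IL-886402:
  Base: filing + 20 years → 30 July 2006.
  Examination Delay Credit: +98 days → 5 November 2006.
  Response Delay Deduction: −137 days → 21 June 2006.
Terminal disclaimer: IL-173498 expires on the earlier of 17 July 2009 and 21 June 2006.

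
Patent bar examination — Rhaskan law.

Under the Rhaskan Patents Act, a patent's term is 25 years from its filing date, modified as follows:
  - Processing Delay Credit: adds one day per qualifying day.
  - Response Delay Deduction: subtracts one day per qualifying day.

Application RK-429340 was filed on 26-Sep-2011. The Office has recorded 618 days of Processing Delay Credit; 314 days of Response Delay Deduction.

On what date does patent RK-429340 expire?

July 27, 2037

Base term: filing date + 25 years → 26 September 2036.
Processing Delay Credit: +618 days → 6 June 2038.
Response Delay Deduction: −314 days → 27 July 2037.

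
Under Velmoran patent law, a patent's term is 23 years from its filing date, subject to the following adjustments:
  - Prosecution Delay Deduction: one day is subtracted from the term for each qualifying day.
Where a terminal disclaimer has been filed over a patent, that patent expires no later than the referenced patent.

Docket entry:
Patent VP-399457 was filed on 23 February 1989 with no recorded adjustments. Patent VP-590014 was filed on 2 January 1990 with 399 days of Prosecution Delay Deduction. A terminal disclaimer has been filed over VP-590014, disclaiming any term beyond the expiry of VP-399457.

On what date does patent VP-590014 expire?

2011-11-30

Natural term of VP-590014:
  Base: filing + 23 years → 2 January 2013.
  Prosecution Delay Deduction: −399 days → 30 November 2011.
Expiry of referenced patent VP-399457:
  Base: filing + 23 years → 23 February 2012.
Terminal disclaimer: VP-590014 expires on the earlier of 30 November 2011 and 23 February 2012.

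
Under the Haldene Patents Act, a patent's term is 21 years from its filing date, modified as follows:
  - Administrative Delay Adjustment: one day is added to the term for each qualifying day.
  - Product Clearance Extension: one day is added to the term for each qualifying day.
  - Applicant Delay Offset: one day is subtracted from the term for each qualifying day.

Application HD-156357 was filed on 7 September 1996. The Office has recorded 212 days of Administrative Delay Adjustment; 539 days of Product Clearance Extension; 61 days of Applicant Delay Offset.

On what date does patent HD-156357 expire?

Base term: filing date + 21 years → 7 September 2017.
Administrative Delay Adjustment: +212 days → 7 April 2018.
Product Clearance Extension: +539 days → 28 September 2019.
Applicant Delay Offset: −61 days → 29 July 2019.

2019-07-29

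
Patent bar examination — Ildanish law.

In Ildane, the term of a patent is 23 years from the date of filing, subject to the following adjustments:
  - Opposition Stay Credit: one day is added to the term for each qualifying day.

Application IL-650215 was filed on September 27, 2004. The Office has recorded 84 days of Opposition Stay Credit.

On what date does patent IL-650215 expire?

December 20, 2027

Base term: filing date + 23 years → 27 September 2027.
Opposition Stay Credit: +84 days → 20 December 2027.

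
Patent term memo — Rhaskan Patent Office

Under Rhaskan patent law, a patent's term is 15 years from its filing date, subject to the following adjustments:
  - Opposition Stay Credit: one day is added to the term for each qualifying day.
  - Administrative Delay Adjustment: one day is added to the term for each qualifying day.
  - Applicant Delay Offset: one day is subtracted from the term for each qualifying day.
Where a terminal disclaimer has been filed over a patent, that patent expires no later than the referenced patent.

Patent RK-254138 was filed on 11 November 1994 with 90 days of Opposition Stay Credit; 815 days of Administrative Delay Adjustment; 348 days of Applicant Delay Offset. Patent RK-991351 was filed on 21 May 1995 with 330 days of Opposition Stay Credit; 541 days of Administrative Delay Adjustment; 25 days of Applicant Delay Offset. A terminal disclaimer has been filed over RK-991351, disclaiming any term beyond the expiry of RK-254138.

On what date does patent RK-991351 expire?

Natural term of RK-991351:
  Base: filing + 15 years → 21 May 2010.
  Opposition Stay Credit: +330 days → 16 April 2011.
  Administrative Delay Adjustment: +541 days → 8 October 2012.
  Applicant Delay Offset: −25 days → 13 September 2012.
Expiry of referenced patent RK-254138:
  Base: filing + 15 years → 11 November 2009.
  Opposition Stay Credit: +90 days → 9 February 2010.
  Administrative Delay Adjustment: +815 days → 4 May 2012.
  Applicant Delay Offset: −348 days → 22 May 2011.
Terminal disclaimer: RK-991351 expires on the earlier of 13 September 2012 and 22 May 2011.

2011-05-22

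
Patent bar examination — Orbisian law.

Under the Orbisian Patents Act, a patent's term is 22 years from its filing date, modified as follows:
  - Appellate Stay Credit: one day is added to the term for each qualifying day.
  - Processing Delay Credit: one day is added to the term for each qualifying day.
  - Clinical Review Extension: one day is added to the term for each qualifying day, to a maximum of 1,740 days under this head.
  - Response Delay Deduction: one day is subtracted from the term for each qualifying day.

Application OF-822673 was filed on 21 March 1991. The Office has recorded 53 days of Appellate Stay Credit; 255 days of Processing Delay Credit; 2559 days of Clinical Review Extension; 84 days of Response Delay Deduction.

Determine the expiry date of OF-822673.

August 6, 2018

Base term: filing date + 22 years → 21 March 2013.
Appellate Stay Credit: +53 days → 13 May 2013.
Processing Delay Credit: +255 days → 23 January 2014.
Clinical Review Extension: 2559 days claimed exceeds the 1740-day cap, so +1740 days → 29 October 2018.
Response Delay Deduction: −84 days → 6 August 2018.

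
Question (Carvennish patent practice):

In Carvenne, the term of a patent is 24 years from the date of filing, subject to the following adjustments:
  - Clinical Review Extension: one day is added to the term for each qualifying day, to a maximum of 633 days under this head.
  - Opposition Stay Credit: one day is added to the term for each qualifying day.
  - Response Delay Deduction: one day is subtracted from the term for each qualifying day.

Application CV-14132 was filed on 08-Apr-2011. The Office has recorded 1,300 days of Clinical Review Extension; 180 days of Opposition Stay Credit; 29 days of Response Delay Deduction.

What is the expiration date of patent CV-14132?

Base term: filing date + 24 years → 8 April 2035.
Clinical Review Extension: 1300 days claimed exceeds the 633-day cap, so +633 days → 31 December 2036.
Opposition Stay Credit: +180 days → 29 June 2037.
Response Delay Deduction: −29 days → 31 May 2037.

2037-05-31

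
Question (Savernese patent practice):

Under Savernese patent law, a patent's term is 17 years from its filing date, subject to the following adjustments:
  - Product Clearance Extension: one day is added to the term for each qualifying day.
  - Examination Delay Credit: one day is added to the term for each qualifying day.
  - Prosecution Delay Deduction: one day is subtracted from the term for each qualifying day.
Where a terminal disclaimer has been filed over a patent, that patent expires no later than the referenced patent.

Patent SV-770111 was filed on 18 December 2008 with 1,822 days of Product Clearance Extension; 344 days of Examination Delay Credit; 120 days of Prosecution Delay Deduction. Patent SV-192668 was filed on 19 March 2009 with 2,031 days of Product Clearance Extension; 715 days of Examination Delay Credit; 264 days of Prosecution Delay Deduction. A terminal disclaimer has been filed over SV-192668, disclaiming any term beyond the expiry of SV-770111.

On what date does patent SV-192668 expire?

July 26, 2031

Natural term of SV-192668:
  Base: filing + 17 years → 19 March 2026.
  Product Clearance Extension: +2031 days → 10 October 2031.
  Examination Delay Credit: +715 days → 24 September 2033.
  Prosecution Delay Deduction: −264 days → 3 January 2033.
Expiry of referenced patent SV-770111:
  Base: filing + 17 years → 18 December 2025.
  Product Clearance Extension: +1822 days → 14 December 2030.
  Examination Delay Credit: +344 days → 23 November 2031.
  Prosecution Delay Deduction: −120 days → 26 July 2031.
Terminal disclaimer: SV-192668 expires on the earlier of 3 January 2033 and 26 July 2031.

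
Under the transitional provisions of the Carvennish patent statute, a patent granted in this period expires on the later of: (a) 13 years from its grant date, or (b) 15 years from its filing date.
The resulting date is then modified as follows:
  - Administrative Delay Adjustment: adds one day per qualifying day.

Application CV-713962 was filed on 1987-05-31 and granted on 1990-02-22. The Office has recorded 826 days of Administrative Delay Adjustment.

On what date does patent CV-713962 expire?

2005-05-28

(a) grant + 13 years → 22 February 2003.
(b) filing + 15 years → 31 May 2002.
Later of the two: 22 February 2003.
Administrative Delay Adjustment: +826 days → 28 May 2005.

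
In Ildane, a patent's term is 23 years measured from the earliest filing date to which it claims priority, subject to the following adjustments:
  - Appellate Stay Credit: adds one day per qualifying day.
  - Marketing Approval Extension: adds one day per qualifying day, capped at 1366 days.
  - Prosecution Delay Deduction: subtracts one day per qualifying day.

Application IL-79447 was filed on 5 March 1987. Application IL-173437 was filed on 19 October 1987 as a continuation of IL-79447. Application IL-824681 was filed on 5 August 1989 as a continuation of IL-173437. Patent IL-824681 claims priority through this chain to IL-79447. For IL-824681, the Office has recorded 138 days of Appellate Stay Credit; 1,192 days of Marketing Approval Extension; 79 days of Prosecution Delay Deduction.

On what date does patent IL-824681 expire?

2013-08-07

Earliest priority filing: 5 March 1987.
Base term: 5 March 1987 + 23 years → 5 March 2010.
Appellate Stay Credit: +138 days → 21 July 2010.
Marketing Approval Extension: 1192 days (within the 1366-day cap) → +1192 days → 25 October 2013.
Prosecution Delay Deduction: −79 days → 7 August 2013.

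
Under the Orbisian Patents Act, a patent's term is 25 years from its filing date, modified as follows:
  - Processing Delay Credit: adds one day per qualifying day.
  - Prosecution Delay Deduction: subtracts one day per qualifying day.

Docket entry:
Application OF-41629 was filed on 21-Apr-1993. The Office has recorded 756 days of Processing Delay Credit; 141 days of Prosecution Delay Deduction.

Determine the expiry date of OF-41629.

December 27, 2019

Base term: filing date + 25 years → 21 April 2018.
Processing Delay Credit: +756 days → 16 May 2020.
Prosecution Delay Deduction: −141 days → 27 December 2019.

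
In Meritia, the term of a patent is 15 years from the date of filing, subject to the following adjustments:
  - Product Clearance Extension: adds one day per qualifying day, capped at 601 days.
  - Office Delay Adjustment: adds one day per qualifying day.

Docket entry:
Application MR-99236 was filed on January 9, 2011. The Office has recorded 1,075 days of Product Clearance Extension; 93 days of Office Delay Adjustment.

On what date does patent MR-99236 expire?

December 4, 2027

Base term: filing date + 15 years → 9 January 2026.
Product Clearance Extension: 1075 days claimed exceeds the 601-day cap, so +601 days → 2 September 2027.
Office Delay Adjustment: +93 days → 4 December 2027.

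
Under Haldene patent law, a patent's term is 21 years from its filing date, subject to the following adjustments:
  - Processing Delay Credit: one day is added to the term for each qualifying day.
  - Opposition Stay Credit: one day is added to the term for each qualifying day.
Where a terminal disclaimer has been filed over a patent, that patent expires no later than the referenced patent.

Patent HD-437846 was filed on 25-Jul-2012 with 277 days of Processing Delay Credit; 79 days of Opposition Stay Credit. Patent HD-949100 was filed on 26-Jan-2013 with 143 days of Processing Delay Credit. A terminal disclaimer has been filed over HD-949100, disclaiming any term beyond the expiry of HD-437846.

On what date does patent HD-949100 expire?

June 18, 2034

Natural term of HD-949100:
  Base: filing + 21 years → 26 January 2034.
  Processing Delay Credit: +143 days → 18 June 2034.
Expiry of referenced patent HD-437846:
  Base: filing + 21 years → 25 July 2033.
  Processing Delay Credit: +277 days → 28 April 2034.
  Opposition Stay Credit: +79 days → 16 July 2034.
Terminal disclaimer: HD-949100 expires on the earlier of 18 June 2034 and 16 July 2034.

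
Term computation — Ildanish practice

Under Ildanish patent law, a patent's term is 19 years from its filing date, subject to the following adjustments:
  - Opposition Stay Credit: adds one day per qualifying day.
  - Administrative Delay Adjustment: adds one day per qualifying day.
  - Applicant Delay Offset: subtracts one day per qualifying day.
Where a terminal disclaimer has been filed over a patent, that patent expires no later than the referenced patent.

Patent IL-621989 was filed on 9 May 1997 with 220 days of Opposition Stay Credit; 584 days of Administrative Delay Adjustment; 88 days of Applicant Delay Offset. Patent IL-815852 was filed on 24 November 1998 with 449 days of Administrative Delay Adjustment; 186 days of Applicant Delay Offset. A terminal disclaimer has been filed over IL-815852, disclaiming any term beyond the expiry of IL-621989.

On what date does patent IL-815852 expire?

2018-04-25

Natural term of IL-815852:
  Base: filing + 19 years → 24 November 2017.
  Administrative Delay Adjustment: +449 days → 16 February 2019.
  Applicant Delay Offset: −186 days → 14 August 2018.
Expiry of referenced patent IL-621989:
  Base: filing + 19 years → 9 May 2016.
  Opposition Stay Credit: +220 days → 15 December 2016.
  Administrative Delay Adjustment: +584 days → 22 July 2018.
  Applicant Delay Offset: −88 days → 25 April 2018.
Terminal disclaimer: IL-815852 expires on the earlier of 14 August 2018 and 25 April 2018.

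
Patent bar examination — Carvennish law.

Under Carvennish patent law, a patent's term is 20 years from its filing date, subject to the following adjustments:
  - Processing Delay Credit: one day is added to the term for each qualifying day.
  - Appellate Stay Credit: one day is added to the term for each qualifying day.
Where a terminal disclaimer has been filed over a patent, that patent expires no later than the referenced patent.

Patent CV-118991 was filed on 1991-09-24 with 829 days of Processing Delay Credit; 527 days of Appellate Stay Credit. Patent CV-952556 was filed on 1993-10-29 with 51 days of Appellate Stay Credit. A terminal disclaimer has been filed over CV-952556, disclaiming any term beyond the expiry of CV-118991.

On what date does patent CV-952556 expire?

Natural term of CV-952556:
  Base: filing + 20 years → 29 October 2013.
  Appellate Stay Credit: +51 days → 19 December 2013.
Expiry of referenced patent CV-118991:
  Base: filing + 20 years → 24 September 2011.
  Processing Delay Credit: +829 days → 31 December 2013.
  Appellate Stay Credit: +527 days → 11 June 2015.
Terminal disclaimer: CV-952556 expires on the earlier of 19 December 2013 and 11 June 2015.

2013-12-19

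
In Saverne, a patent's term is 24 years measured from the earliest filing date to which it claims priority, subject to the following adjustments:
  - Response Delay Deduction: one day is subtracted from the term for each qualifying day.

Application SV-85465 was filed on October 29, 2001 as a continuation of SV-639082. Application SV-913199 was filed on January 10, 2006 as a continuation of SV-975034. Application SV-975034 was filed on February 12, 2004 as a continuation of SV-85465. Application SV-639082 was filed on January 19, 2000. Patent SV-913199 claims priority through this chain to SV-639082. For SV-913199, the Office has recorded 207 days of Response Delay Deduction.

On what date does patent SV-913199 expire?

Earliest priority filing: 19 January 2000.
Base term: 19 January 2000 + 24 years → 19 January 2024.
Response Delay Deduction: −207 days → 26 June 2023.

2023-06-26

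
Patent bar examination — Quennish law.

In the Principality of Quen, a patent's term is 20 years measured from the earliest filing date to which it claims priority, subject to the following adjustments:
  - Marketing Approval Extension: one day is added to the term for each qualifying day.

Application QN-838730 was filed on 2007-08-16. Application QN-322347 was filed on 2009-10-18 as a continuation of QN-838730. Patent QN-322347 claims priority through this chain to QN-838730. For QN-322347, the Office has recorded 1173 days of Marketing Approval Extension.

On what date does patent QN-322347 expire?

2030-11-01

Earliest priority filing: 16 August 2007.
Base term: 16 August 2007 + 20 years → 16 August 2027.
Marketing Approval Extension: +1173 days → 1 November 2030.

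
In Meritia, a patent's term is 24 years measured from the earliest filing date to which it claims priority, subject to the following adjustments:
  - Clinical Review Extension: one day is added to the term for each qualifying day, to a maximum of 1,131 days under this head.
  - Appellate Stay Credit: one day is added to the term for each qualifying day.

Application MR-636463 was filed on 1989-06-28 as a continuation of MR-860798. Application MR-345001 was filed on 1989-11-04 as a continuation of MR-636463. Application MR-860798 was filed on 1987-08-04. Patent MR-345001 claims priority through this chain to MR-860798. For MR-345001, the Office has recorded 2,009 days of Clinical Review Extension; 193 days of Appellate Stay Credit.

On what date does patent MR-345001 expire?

March 20, 2015

Earliest priority filing: 4 August 1987.
Base term: 4 August 1987 + 24 years → 4 August 2011.
Clinical Review Extension: 2009 days claimed exceeds the 1131-day cap, so +1131 days → 8 September 2014.
Appellate Stay Credit: +193 days → 20 March 2015.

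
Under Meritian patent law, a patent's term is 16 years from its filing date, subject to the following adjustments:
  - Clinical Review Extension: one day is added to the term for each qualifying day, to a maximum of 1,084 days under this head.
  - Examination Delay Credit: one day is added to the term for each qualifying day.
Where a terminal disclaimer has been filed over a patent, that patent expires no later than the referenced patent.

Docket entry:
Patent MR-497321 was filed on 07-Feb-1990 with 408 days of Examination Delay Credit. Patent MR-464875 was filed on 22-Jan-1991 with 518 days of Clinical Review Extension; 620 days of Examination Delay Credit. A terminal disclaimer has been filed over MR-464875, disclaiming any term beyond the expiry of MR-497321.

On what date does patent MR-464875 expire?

Natural term of MR-464875:
  Base: filing + 16 years → 22 January 2007.
  Clinical Review Extension: 518 days (within the 1084-day cap) → +518 days → 23 June 2008.
  Examination Delay Credit: +620 days → 5 March 2010.
Expiry of referenced patent MR-497321:
  Base: filing + 16 years → 7 February 2006.
  Examination Delay Credit: +408 days → 22 March 2007.
Terminal disclaimer: MR-464875 expires on the earlier of 5 March 2010 and 22 March 2007.

2007-03-22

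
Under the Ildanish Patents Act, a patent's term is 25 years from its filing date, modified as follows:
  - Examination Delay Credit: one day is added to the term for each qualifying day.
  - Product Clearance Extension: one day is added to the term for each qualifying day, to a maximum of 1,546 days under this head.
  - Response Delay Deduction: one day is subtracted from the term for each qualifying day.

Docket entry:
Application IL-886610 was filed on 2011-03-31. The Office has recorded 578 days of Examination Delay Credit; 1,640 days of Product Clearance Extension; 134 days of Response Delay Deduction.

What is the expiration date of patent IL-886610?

September 11, 2041

Base term: filing date + 25 years → 31 March 2036.
Examination Delay Credit: +578 days → 30 October 2037.
Product Clearance Extension: 1640 days claimed exceeds the 1546-day cap, so +1546 days → 23 January 2042.
Response Delay Deduction: −134 days → 11 September 2041.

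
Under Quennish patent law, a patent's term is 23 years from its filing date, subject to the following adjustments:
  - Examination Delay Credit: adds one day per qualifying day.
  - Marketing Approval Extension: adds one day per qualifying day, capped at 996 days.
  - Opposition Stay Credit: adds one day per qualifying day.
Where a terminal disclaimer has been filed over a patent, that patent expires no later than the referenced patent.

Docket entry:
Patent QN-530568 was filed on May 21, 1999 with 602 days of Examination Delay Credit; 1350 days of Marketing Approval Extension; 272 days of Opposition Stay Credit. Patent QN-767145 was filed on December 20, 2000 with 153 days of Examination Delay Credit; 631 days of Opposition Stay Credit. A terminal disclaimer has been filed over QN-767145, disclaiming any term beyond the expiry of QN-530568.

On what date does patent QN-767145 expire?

2026-02-11

Natural term of QN-767145:
  Base: filing + 23 years → 20 December 2023.
  Examination Delay Credit: +153 days → 21 May 2024.
  Opposition Stay Credit: +631 days → 11 February 2026.
Expiry of referenced patent QN-530568:
  Base: filing + 23 years → 21 May 2022.
  Examination Delay Credit: +602 days → 13 January 2024.
  Marketing Approval Extension: 1350 days claimed exceeds the 996-day cap, so +996 days → 5 October 2026.
  Opposition Stay Credit: +272 days → 4 July 2027.
Terminal disclaimer: QN-767145 expires on the earlier of 11 February 2026 and 4 July 2027.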